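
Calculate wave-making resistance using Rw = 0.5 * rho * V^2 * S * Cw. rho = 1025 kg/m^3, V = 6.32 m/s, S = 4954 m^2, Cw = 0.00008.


Formula: Rw = 0.5 * rho * V^2 * S * Cw
Step 1 — V^2 = 6.32^2 = 39.9424
Step 2 — 0.5 * rho * V^2 = 0.5 * 1025 * 39.9424 = 20470.48
Step 3 — Rw = 20470.48 * 4954 * 0.00008 ≈ 8112.9 N (5 s.f.)

8112.9 N


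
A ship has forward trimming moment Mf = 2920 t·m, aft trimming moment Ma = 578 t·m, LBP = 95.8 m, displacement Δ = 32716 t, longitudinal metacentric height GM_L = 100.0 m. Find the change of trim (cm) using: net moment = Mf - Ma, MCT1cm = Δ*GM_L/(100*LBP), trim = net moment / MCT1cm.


Formula: net trimming moment = Mf - Ma; MCT1cm = Δ*GM_L/(100*LBP); trim = net moment / MCT1cm
Step 1 — net trimming moment = 2920 - 578 = 2342 t·m
Step 2 — MCT1cm = 32716 * 100.0 / (100 * 95.8) = 341.5031 t·m/cm
Step 3 — trim = 2342 / 341.5031 ≈ 6.8579 cm (5 s.f.)

6.8579 cm


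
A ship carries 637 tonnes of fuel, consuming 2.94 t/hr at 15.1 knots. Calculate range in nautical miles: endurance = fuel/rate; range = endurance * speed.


Formula: endurance = fuel / rate; range = endurance * speed
Step 1 — endurance = 637 / 2.94 = 216.6667 hours
Step 2 — range = 216.6667 * 15.1 ≈ 3271.7 nautical miles (5 s.f.)

3271.7 NM


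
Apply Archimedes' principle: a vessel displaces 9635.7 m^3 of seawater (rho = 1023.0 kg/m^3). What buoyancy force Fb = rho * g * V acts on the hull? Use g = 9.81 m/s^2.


Formula: Fb = rho * g * V
Substituting: Fb = 1023.0 * 9.81 * 9635.7
Intermediate: 1023.0 * 9.81 = 10035.63
Result: Fb = 10035.63 * 9635.7 ≈ 96700000 N (5 s.f.)

96700000 N


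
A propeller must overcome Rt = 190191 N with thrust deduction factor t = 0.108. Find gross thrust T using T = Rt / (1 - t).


Formula: T = Rt / (1 - t)
Step 1 — (1 - t) = 1 - 0.108 = 0.892
Step 2 — T = 190191 / 0.892 ≈ 213220 N (5 s.f.)

213220 N


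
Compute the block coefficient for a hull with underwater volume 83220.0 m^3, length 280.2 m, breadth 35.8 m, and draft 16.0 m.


Formula: Cb = V / (L * B * T)
Step 1 — L * B * T = 280.2 * 35.8 * 16.0 = 160498.56 m^3
Step 2 — Cb = 83220.0 / 160498.56 ≈ 0.51851 (5 s.f.)

0.51851


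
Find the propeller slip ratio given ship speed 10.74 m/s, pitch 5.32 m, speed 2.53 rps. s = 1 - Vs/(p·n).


Formula: s = 1 - Vs / (p * n)
Step 1 — p * n = 5.32 * 2.53 = 13.4596
Step 2 — Vs / (p*n) = 10.74 / 13.4596 = 0.797943 (6 d.p.)
Step 3 — s = 1 - 0.797943 = 0.202057

0.202057


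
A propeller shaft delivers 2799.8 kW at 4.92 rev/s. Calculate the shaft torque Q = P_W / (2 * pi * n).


Formula: Q = P_W / (2 * pi * n)
Step 1 — P_W = 2799.8 kW * 1000 = 2799800.0 W
Step 2 — 2 * pi * n = 2 * pi * 4.92 = 30.913272
Step 3 — Q = 2799800.0 / 30.913272 ≈ 90570 N·m (5 s.f.)

90570 N·m


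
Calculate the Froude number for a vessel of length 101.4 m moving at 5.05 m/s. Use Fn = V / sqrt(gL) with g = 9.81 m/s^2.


Formula: Fn = V / sqrt(g * L)
Step 1 — g * L = 9.81 * 101.4 = 994.734
Step 2 — sqrt(g * L) = sqrt(994.734) = 31.539404
Step 3 — Fn = 5.05 / 31.539404 ≈ 0.16012 (5 s.f.)

0.16012


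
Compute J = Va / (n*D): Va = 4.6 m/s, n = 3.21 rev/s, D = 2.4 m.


Formula: J = Va / (n * D)
Step 1 — n * D = 3.21 * 2.4 = 7.704
Step 2 — J = 4.6 / 7.704 ≈ 0.59709 (5 s.f.)

0.59709


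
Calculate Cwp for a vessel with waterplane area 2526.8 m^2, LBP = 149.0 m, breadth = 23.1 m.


Formula: Cwp = Aw / (L * B)
Step 1 — L * B = 149.0 * 23.1 = 3441.9 m^2
Step 2 — Cwp = 2526.8 / 3441.9 ≈ 0.73413 (5 s.f.)

0.73413


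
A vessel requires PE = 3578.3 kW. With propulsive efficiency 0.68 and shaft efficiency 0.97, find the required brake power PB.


Formula: PB = PE / (eta_D * eta_S)
Step 1 — combined efficiency = eta_D * eta_S = 0.68 * 0.97 = 0.6596
Step 2 — PB = 3578.3 / 0.6596 ≈ 5425.0 kW (5 s.f.)

5425.0 kW


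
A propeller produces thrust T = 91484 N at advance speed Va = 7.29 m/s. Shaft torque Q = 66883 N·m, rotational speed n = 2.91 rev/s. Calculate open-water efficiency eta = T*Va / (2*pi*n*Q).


Formula: eta = T * Va / (2 * pi * n * Q)
Step 1 — numerator = T * Va = 91484 * 7.29 = 666918.36
Step 2 — 2 * pi * n = 2 * pi * 2.91 = 18.284069
Step 3 — denominator = 18.284069 * 66883 = 1222893.39
Step 4 — eta = 666918.36 / 1222893.39 ≈ 0.54536 (5 s.f.)

0.54536


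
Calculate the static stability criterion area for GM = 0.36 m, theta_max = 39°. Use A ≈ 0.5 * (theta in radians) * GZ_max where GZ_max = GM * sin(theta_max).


Formula: GZ_max = GM * sin(theta); Area = 0.5 * theta_rad * GZ_max
Step 1 — GZ_max = 0.36 * sin(39°) = 0.36 * 0.62932 = 0.226555 m
Step 2 — theta_rad = 39 * pi/180 = 0.680678 rad
Step 3 — Area = 0.5 * 0.680678 * 0.226555 ≈ 0.077106 m·rad (5 s.f.)

0.077106 m·rad


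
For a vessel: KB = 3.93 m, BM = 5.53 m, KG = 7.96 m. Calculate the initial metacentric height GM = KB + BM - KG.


Formula: GM = KB + BM - KG
Step 1 — KM = KB + BM = 3.93 + 5.53 = 9.46 m
Step 2 — GM = KM - KG = 9.46 - 7.96 = 1.5 m

1.5 m


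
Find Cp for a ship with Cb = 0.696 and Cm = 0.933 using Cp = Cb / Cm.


Formula: Cp = Cb / Cm
Substituting: Cp = 0.696 / 0.933
Result: Cp ≈ 0.74598 (5 s.f.)

0.74598


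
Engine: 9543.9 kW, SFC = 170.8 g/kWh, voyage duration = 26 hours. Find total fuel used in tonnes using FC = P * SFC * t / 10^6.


Formula: FC (tonnes) = P * SFC * t / 1,000,000
Step 1 — P * SFC * t = 9543.9 * 170.8 * 26 = 42382551.12 g
Step 2 — FC (tonnes) = 42382551.12 / 1,000,000 ≈ 42.383 tonnes (5 s.f.)

42.383 tonnes


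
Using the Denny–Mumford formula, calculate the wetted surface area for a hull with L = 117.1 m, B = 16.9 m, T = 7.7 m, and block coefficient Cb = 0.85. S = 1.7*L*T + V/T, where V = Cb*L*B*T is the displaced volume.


Formula: S = 1.7*L*T + V/T with V = Cb*L*B*T, i.e. S = L * (1.7*T + Cb*B)
Step 1 — 1.7*T = 1.7 * 7.7 = 13.09 m
Step 2 — Cb*B = 0.85 * 16.9 = 14.365 m
Step 3 — 1.7*T + Cb*B = 13.09 + 14.365 = 27.455 m
Step 4 — S = 117.1 * 27.455 ≈ 3215.0 m^2 (5 s.f.)

3215.0 m^2


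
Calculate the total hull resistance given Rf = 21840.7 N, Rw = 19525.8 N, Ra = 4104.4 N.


Formula: Rt = Rf + Rw + Ra
Substituting: Rt = 21840.7 + 19525.8 + 4104.4
Result: Rt = 45470.9 N

45470.9 N


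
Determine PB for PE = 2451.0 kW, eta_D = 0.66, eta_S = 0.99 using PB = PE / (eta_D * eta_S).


Formula: PB = PE / (eta_D * eta_S)
Step 1 — combined efficiency = eta_D * eta_S = 0.66 * 0.99 = 0.6534
Step 2 — PB = 2451.0 / 0.6534 ≈ 3751.1 kW (5 s.f.)

3751.1 kW


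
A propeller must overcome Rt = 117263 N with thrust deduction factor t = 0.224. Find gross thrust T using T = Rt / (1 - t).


Formula: T = Rt / (1 - t)
Step 1 — (1 - t) = 1 - 0.224 = 0.776
Step 2 — T = 117263 / 0.776 ≈ 151110 N (5 s.f.)

151110 N


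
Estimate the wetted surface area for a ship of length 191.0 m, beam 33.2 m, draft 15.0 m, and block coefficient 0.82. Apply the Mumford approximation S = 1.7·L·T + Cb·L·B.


Formula: S = 1.7*L*T + V/T with V = Cb*L*B*T, i.e. S = L * (1.7*T + Cb*B)
Step 1 — 1.7*T = 1.7 * 15.0 = 25.5 m
Step 2 — Cb*B = 0.82 * 33.2 = 27.224 m
Step 3 — 1.7*T + Cb*B = 25.5 + 27.224 = 52.724 m
Step 4 — S = 191.0 * 52.724 ≈ 10070 m^2 (5 s.f.)

10070 m^2


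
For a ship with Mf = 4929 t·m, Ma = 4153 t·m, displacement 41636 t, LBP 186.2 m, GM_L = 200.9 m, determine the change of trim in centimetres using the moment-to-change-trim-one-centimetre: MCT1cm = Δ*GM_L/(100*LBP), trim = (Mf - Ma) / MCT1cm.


Formula: net trimming moment = Mf - Ma; MCT1cm = Δ*GM_L/(100*LBP); trim = net moment / MCT1cm
Step 1 — net trimming moment = 4929 - 4153 = 776 t·m
Step 2 — MCT1cm = 41636 * 200.9 / (100 * 186.2) = 449.2305 t·m/cm
Step 3 — trim = 776 / 449.2305 ≈ 1.7274 cm (5 s.f.)

1.7274 cm


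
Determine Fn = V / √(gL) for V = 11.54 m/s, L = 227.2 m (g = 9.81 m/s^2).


Formula: Fn = V / sqrt(g * L)
Step 1 — g * L = 9.81 * 227.2 = 2228.832
Step 2 — sqrt(g * L) = sqrt(2228.832) = 47.210507
Step 3 — Fn = 11.54 / 47.210507 ≈ 0.24444 (5 s.f.)

0.24444


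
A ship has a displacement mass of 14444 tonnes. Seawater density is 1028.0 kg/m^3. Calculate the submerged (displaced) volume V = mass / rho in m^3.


Formula: V = mass / rho
Step 1 — convert tonnes to kg: 14444 t * 1000 = 14444000 kg
Step 2 — V = 14444000 / 1028.0 ≈ 14051 m^3 (5 s.f.)

14051 m^3


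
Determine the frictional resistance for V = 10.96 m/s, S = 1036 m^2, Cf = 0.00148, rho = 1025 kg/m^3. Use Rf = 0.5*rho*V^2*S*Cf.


Formula: Rf = 0.5 * rho * V^2 * S * Cf
Step 1 — V^2 = 10.96^2 = 120.1216
Step 2 — 0.5 * rho * V^2 = 0.5 * 1025 * 120.1216 = 61562.32
Step 3 — Rf = 61562.32 * 1036 * 0.00148 ≈ 94392 N (5 s.f.)

94392 N


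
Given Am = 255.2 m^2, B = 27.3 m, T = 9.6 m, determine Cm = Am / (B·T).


Formula: Cm = Am / (B * T)
Step 1 — B * T = 27.3 * 9.6 = 262.08 m^2
Step 2 — Cm = 255.2 / 262.08 ≈ 0.97375 (5 s.f.)

0.97375


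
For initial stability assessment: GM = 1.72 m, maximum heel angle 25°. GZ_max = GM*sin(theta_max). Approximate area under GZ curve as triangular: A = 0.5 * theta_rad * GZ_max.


Formula: GZ_max = GM * sin(theta); Area = 0.5 * theta_rad * GZ_max
Step 1 — GZ_max = 1.72 * sin(25°) = 1.72 * 0.422618 = 0.726903 m
Step 2 — theta_rad = 25 * pi/180 = 0.436332 rad
Step 3 — Area = 0.5 * 0.436332 * 0.726903 ≈ 0.15859 m·rad (5 s.f.)

0.15859 m·rad


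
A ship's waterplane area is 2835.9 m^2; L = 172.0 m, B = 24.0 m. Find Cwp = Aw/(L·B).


Formula: Cwp = Aw / (L * B)
Step 1 — L * B = 172.0 * 24.0 = 4128.0 m^2
Step 2 — Cwp = 2835.9 / 4128.0 ≈ 0.68699 (5 s.f.)

0.68699


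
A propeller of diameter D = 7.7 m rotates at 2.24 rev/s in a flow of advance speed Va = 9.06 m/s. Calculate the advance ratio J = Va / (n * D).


Formula: J = Va / (n * D)
Step 1 — n * D = 2.24 * 7.7 = 17.248
Step 2 — J = 9.06 / 17.248 ≈ 0.52528 (5 s.f.)

0.52528


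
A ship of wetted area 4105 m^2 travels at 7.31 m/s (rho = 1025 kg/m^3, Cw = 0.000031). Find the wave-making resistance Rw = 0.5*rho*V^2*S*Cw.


Formula: Rw = 0.5 * rho * V^2 * S * Cw
Step 1 — V^2 = 7.31^2 = 53.4361
Step 2 — 0.5 * rho * V^2 = 0.5 * 1025 * 53.4361 = 27386.00125
Step 3 — Rw = 27386.00125 * 4105 * 0.000031 ≈ 3485.0 N (5 s.f.)

3485.0 N


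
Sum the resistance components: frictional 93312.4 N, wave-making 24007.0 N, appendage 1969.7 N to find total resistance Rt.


Formula: Rt = Rf + Rw + Ra
Substituting: Rt = 93312.4 + 24007.0 + 1969.7
Result: Rt = 119289.1 N

119289.1 N


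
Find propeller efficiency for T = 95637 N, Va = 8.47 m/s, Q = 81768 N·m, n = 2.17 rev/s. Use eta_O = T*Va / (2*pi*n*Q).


Formula: eta = T * Va / (2 * pi * n * Q)
Step 1 — numerator = T * Va = 95637 * 8.47 = 810045.39
Step 2 — 2 * pi * n = 2 * pi * 2.17 = 13.634512
Step 3 — denominator = 13.634512 * 81768 = 1114866.78
Step 4 — eta = 810045.39 / 1114866.78 ≈ 0.72658 (5 s.f.)

0.72658


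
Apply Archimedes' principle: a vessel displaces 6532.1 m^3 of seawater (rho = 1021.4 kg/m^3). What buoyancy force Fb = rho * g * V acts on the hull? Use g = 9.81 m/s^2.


Formula: Fb = rho * g * V
Substituting: Fb = 1021.4 * 9.81 * 6532.1
Intermediate: 1021.4 * 9.81 = 10019.934
Result: Fb = 10019.934 * 6532.1 ≈ 65451000 N (5 s.f.)

65451000 N


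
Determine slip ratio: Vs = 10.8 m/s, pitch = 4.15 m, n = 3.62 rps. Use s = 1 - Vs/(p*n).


Formula: s = 1 - Vs / (p * n)
Step 1 — p * n = 4.15 * 3.62 = 15.023
Step 2 — Vs / (p*n) = 10.8 / 15.023 = 0.718898 (6 d.p.)
Step 3 — s = 1 - 0.718898 = 0.281102

0.281102


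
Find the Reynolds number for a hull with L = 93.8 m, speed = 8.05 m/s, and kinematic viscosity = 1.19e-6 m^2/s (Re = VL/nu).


Formula: Re = V * L / nu
Step 1 — V * L = 8.05 * 93.8 = 755.09 m^2/s
Step 2 — Re = 755.09 / 1.19e-6 = 6.35e+08

6.35e+08


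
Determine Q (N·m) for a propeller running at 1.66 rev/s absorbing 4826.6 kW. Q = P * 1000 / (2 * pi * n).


Formula: Q = P_W / (2 * pi * n)
Step 1 — P_W = 4826.6 kW * 1000 = 4826600.0 W
Step 2 — 2 * pi * n = 2 * pi * 1.66 = 10.430088
Step 3 — Q = 4826600.0 / 10.430088 ≈ 462760 N·m (5 s.f.)

462760 N·m


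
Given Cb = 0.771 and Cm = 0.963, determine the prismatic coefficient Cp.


Formula: Cp = Cb / Cm
Substituting: Cp = 0.771 / 0.963
Result: Cp ≈ 0.80062 (5 s.f.)

0.80062


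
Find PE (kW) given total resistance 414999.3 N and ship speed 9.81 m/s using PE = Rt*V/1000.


Formula: PE = Rt * V / 1000 (kW)
Step 1 — PE (W) = 414999.3 * 9.81 = 4071143.133 W
Step 2 — PE (kW) = 4071143.133 / 1000 ≈ 4071.1 kW (5 s.f.)

4071.1 kW


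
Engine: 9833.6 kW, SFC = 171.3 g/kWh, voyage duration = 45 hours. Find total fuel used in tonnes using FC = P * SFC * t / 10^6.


Formula: FC (tonnes) = P * SFC * t / 1,000,000
Step 1 — P * SFC * t = 9833.6 * 171.3 * 45 = 75802305.6 g
Step 2 — FC (tonnes) = 75802305.6 / 1,000,000 ≈ 75.802 tonnes (5 s.f.)

75.802 tonnes


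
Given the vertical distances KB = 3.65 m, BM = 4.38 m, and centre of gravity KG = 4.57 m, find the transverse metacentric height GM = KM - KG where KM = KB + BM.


Formula: GM = KB + BM - KG
Step 1 — KM = KB + BM = 3.65 + 4.38 = 8.03 m
Step 2 — GM = KM - KG = 8.03 - 4.57 = 3.46 m

3.46 m


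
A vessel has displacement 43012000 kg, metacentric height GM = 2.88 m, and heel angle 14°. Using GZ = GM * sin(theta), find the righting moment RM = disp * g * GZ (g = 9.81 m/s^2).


Formula: GZ = GM * sin(theta); RM = disp * g * GZ
Step 1 — GZ = 2.88 * sin(14°) = 2.88 * 0.241922 = 0.696735 m
Step 2 — RM = 43012000 * 9.81 * 0.696735 ≈ 293990000 N·m (5 s.f.)

293990000 N·m


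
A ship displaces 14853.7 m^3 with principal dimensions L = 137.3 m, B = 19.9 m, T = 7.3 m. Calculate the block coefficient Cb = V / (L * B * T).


Formula: Cb = V / (L * B * T)
Step 1 — L * B * T = 137.3 * 19.9 * 7.3 = 19945.571 m^3
Step 2 — Cb = 14853.7 / 19945.571 ≈ 0.74471 (5 s.f.)

0.74471


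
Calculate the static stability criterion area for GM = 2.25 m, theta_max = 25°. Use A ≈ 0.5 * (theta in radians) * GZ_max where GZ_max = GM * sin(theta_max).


Formula: GZ_max = GM * sin(theta); Area = 0.5 * theta_rad * GZ_max
Step 1 — GZ_max = 2.25 * sin(25°) = 2.25 * 0.422618 = 0.95089 m
Step 2 — theta_rad = 25 * pi/180 = 0.436332 rad
Step 3 — Area = 0.5 * 0.436332 * 0.95089 ≈ 0.20745 m·rad (5 s.f.)

0.20745 m·rad


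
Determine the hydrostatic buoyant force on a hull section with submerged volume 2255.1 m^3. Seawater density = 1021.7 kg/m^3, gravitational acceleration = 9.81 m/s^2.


Formula: Fb = rho * g * V
Substituting: Fb = 1021.7 * 9.81 * 2255.1
Intermediate: 1021.7 * 9.81 = 10022.877
Result: Fb = 10022.877 * 2255.1 ≈ 22603000 N (5 s.f.)

22603000 N


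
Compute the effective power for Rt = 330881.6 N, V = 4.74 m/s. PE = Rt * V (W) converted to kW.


Formula: PE = Rt * V / 1000 (kW)
Step 1 — PE (W) = 330881.6 * 4.74 = 1568378.784 W
Step 2 — PE (kW) = 1568378.784 / 1000 ≈ 1568.4 kW (5 s.f.)

1568.4 kW


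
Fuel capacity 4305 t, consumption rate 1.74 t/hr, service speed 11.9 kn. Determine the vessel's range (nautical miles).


Formula: endurance = fuel / rate; range = endurance * speed
Step 1 — endurance = 4305 / 1.74 = 2474.1379 hours
Step 2 — range = 2474.1379 * 11.9 ≈ 29442 nautical miles (5 s.f.)

29442 NM


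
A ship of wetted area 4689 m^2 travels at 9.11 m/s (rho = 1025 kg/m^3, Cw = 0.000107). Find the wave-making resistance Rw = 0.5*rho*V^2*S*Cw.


Formula: Rw = 0.5 * rho * V^2 * S * Cw
Step 1 — V^2 = 9.11^2 = 82.9921
Step 2 — 0.5 * rho * V^2 = 0.5 * 1025 * 82.9921 = 42533.45125
Step 3 — Rw = 42533.45125 * 4689 * 0.000107 ≈ 21340 N (5 s.f.)

21340 N


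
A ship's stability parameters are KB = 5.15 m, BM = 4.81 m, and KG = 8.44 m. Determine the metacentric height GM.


Formula: GM = KB + BM - KG
Step 1 — KM = KB + BM = 5.15 + 4.81 = 9.96 m
Step 2 — GM = KM - KG = 9.96 - 8.44 = 1.52 m

1.52 m


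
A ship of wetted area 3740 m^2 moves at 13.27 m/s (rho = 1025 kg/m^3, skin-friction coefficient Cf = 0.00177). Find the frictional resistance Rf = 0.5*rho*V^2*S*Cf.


Formula: Rf = 0.5 * rho * V^2 * S * Cf
Step 1 — V^2 = 13.27^2 = 176.0929
Step 2 — 0.5 * rho * V^2 = 0.5 * 1025 * 176.0929 = 90247.61125
Step 3 — Rf = 90247.61125 * 3740 * 0.00177 ≈ 597420 N (5 s.f.)

597420 N


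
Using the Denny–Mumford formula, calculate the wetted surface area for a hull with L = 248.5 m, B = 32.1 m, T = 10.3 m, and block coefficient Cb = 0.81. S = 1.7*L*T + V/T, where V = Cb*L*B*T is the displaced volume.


Formula: S = 1.7*L*T + V/T with V = Cb*L*B*T, i.e. S = L * (1.7*T + Cb*B)
Step 1 — 1.7*T = 1.7 * 10.3 = 17.51 m
Step 2 — Cb*B = 0.81 * 32.1 = 26.001 m
Step 3 — 1.7*T + Cb*B = 17.51 + 26.001 = 43.511 m
Step 4 — S = 248.5 * 43.511 ≈ 10812 m^2 (5 s.f.)

10812 m^2


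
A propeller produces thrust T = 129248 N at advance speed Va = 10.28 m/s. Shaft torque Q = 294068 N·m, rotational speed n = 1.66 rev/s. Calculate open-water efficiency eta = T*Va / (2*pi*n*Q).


Formula: eta = T * Va / (2 * pi * n * Q)
Step 1 — numerator = T * Va = 129248 * 10.28 = 1328669.44
Step 2 — 2 * pi * n = 2 * pi * 1.66 = 10.430088
Step 3 — denominator = 10.430088 * 294068 = 3067155.12
Step 4 — eta = 1328669.44 / 3067155.12 ≈ 0.43319 (5 s.f.)

0.43319


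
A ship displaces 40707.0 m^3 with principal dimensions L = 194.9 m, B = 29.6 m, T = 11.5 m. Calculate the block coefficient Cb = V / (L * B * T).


Formula: Cb = V / (L * B * T)
Step 1 — L * B * T = 194.9 * 29.6 * 11.5 = 66343.96 m^3
Step 2 — Cb = 40707.0 / 66343.96 ≈ 0.61358 (5 s.f.)

0.61358


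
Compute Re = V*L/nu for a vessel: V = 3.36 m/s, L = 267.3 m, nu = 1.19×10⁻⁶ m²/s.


Formula: Re = V * L / nu
Step 1 — V * L = 3.36 * 267.3 = 898.128 m^2/s
Step 2 — Re = 898.128 / 1.19e-6 = 7.55e+08

7.55e+08


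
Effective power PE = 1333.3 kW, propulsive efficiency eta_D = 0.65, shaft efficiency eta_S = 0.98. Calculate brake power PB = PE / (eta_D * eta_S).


Formula: PB = PE / (eta_D * eta_S)
Step 1 — combined efficiency = eta_D * eta_S = 0.65 * 0.98 = 0.637
Step 2 — PB = 1333.3 / 0.637 ≈ 2093.1 kW (5 s.f.)

2093.1 kW


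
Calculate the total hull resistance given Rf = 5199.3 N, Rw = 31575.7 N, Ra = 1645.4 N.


Formula: Rt = Rf + Rw + Ra
Substituting: Rt = 5199.3 + 31575.7 + 1645.4
Result: Rt = 38420.4 N

38420.4 N


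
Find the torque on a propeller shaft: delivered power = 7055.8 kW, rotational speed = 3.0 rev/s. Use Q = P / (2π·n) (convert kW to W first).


Formula: Q = P_W / (2 * pi * n)
Step 1 — P_W = 7055.8 kW * 1000 = 7055800.0 W
Step 2 — 2 * pi * n = 2 * pi * 3.0 = 18.849556
Step 3 — Q = 7055800.0 / 18.849556 ≈ 374320 N·m (5 s.f.)

374320 N·m


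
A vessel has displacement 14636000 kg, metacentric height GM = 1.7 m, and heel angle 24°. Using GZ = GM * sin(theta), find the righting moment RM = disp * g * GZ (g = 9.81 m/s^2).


Formula: GZ = GM * sin(theta); RM = disp * g * GZ
Step 1 — GZ = 1.7 * sin(24°) = 1.7 * 0.406737 = 0.691453 m
Step 2 — RM = 14636000 * 9.81 * 0.691453 ≈ 99278000 N·m (5 s.f.)

99278000 N·m


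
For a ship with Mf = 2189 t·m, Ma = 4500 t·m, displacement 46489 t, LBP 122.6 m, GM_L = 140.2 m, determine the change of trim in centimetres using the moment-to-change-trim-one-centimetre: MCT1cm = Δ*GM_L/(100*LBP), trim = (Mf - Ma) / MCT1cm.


Formula: net trimming moment = Mf - Ma; MCT1cm = Δ*GM_L/(100*LBP); trim = net moment / MCT1cm
Step 1 — net trimming moment = 2189 - 4500 = -2311 t·m
Step 2 — MCT1cm = 46489 * 140.2 / (100 * 122.6) = 531.6279 t·m/cm
Step 3 — trim = -2311 / 531.6279 ≈ -4.3470 cm (5 s.f.)

-4.3470 cm


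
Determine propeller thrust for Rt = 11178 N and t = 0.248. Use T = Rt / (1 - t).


Formula: T = Rt / (1 - t)
Step 1 — (1 - t) = 1 - 0.248 = 0.752
Step 2 — T = 11178 / 0.752 ≈ 14864 N (5 s.f.)

14864 N


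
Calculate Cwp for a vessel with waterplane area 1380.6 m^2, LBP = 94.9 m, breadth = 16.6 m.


Formula: Cwp = Aw / (L * B)
Step 1 — L * B = 94.9 * 16.6 = 1575.34 m^2
Step 2 — Cwp = 1380.6 / 1575.34 ≈ 0.87638 (5 s.f.)

0.87638


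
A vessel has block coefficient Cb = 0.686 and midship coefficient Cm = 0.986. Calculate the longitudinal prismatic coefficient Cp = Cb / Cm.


Formula: Cp = Cb / Cm
Substituting: Cp = 0.686 / 0.986
Result: Cp ≈ 0.69574 (5 s.f.)

0.69574


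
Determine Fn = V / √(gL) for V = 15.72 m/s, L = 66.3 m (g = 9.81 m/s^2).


Formula: Fn = V / sqrt(g * L)
Step 1 — g * L = 9.81 * 66.3 = 650.403
Step 2 — sqrt(g * L) = sqrt(650.403) = 25.503
Step 3 — Fn = 15.72 / 25.503 ≈ 0.61640 (5 s.f.)

0.61640


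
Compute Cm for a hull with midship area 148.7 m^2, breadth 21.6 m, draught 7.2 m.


Formula: Cm = Am / (B * T)
Step 1 — B * T = 21.6 * 7.2 = 155.52 m^2
Step 2 — Cm = 148.7 / 155.52 ≈ 0.95615 (5 s.f.)

0.95615


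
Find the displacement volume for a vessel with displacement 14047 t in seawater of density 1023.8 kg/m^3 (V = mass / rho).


Formula: V = mass / rho
Step 1 — convert tonnes to kg: 14047 t * 1000 = 14047000 kg
Step 2 — V = 14047000 / 1023.8 ≈ 13720 m^3 (5 s.f.)

13720 m^3


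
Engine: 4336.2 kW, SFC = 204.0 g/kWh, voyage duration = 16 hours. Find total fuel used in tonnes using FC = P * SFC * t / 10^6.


Formula: FC (tonnes) = P * SFC * t / 1,000,000
Step 1 — P * SFC * t = 4336.2 * 204.0 * 16 = 14153356.8 g
Step 2 — FC (tonnes) = 14153356.8 / 1,000,000 ≈ 14.153 tonnes (5 s.f.)

14.153 tonnes


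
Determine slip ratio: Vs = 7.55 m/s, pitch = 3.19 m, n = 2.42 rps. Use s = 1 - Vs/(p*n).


Formula: s = 1 - Vs / (p * n)
Step 1 — p * n = 3.19 * 2.42 = 7.7198
Step 2 — Vs / (p*n) = 7.55 / 7.7198 = 0.978005 (6 d.p.)
Step 3 — s = 1 - 0.978005 = 0.021995

0.021995


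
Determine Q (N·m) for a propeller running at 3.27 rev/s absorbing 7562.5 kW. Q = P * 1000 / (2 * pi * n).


Formula: Q = P_W / (2 * pi * n)
Step 1 — P_W = 7562.5 kW * 1000 = 7562500.0 W
Step 2 — 2 * pi * n = 2 * pi * 3.27 = 20.546016
Step 3 — Q = 7562500.0 / 20.546016 ≈ 368080 N·m (5 s.f.)

368080 N·m


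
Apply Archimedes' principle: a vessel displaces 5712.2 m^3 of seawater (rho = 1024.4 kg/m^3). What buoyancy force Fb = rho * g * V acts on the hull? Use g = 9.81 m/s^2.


Formula: Fb = rho * g * V
Substituting: Fb = 1024.4 * 9.81 * 5712.2
Intermediate: 1024.4 * 9.81 = 10049.364
Result: Fb = 10049.364 * 5712.2 ≈ 57404000 N (5 s.f.)

57404000 N


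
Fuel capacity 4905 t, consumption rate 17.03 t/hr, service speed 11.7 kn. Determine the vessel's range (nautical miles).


Formula: endurance = fuel / rate; range = endurance * speed
Step 1 — endurance = 4905 / 17.03 = 288.0211 hours
Step 2 — range = 288.0211 * 11.7 ≈ 3369.8 nautical miles (5 s.f.)

3369.8 NM


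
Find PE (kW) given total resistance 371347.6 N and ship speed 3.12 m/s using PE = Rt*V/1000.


Formula: PE = Rt * V / 1000 (kW)
Step 1 — PE (W) = 371347.6 * 3.12 = 1158604.512 W
Step 2 — PE (kW) = 1158604.512 / 1000 ≈ 1158.6 kW (5 s.f.)

1158.6 kW


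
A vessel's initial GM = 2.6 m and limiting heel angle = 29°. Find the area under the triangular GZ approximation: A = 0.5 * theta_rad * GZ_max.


Formula: GZ_max = GM * sin(theta); Area = 0.5 * theta_rad * GZ_max
Step 1 — GZ_max = 2.6 * sin(29°) = 2.6 * 0.48481 = 1.260506 m
Step 2 — theta_rad = 29 * pi/180 = 0.506145 rad
Step 3 — Area = 0.5 * 0.506145 * 1.260506 ≈ 0.31900 m·rad (5 s.f.)

0.31900 m·rad


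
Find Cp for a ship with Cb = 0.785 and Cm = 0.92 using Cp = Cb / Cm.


Formula: Cp = Cb / Cm
Substituting: Cp = 0.785 / 0.92
Result: Cp ≈ 0.85326 (5 s.f.)

0.85326


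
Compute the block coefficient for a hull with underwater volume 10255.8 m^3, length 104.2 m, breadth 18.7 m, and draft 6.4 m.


Formula: Cb = V / (L * B * T)
Step 1 — L * B * T = 104.2 * 18.7 * 6.4 = 12470.656 m^3
Step 2 — Cb = 10255.8 / 12470.656 ≈ 0.82239 (5 s.f.)

0.82239


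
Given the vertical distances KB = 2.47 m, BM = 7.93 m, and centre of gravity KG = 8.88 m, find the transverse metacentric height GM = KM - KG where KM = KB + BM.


Formula: GM = KB + BM - KG
Step 1 — KM = KB + BM = 2.47 + 7.93 = 10.4 m
Step 2 — GM = KM - KG = 10.4 - 8.88 = 1.52 m

1.52 m


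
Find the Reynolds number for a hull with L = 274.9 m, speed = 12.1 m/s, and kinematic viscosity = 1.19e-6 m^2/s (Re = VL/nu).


Formula: Re = V * L / nu
Step 1 — V * L = 12.1 * 274.9 = 3326.29 m^2/s
Step 2 — Re = 3326.29 / 1.19e-6 = 2.80e+09

2.80e+09


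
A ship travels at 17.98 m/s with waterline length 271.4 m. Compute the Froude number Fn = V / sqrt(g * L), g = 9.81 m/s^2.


Formula: Fn = V / sqrt(g * L)
Step 1 — g * L = 9.81 * 271.4 = 2662.434
Step 2 — sqrt(g * L) = sqrt(2662.434) = 51.598779
Step 3 — Fn = 17.98 / 51.598779 ≈ 0.34846 (5 s.f.)

0.34846


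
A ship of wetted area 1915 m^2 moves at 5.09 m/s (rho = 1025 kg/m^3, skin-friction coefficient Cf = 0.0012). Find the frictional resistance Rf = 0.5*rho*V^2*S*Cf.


Formula: Rf = 0.5 * rho * V^2 * S * Cf
Step 1 — V^2 = 5.09^2 = 25.9081
Step 2 — 0.5 * rho * V^2 = 0.5 * 1025 * 25.9081 = 13277.90125
Step 3 — Rf = 13277.90125 * 1915 * 0.0012 ≈ 30513 N (5 s.f.)

30513 N


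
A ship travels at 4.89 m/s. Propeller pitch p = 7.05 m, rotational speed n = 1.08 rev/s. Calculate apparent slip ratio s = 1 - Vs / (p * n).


Formula: s = 1 - Vs / (p * n)
Step 1 — p * n = 7.05 * 1.08 = 7.614
Step 2 — Vs / (p*n) = 4.89 / 7.614 = 0.642238 (6 d.p.)
Step 3 — s = 1 - 0.642238 = 0.357762

0.357762


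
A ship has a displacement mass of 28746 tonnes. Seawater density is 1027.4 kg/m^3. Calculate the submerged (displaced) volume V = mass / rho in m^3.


Formula: V = mass / rho
Step 1 — convert tonnes to kg: 28746 t * 1000 = 28746000 kg
Step 2 — V = 28746000 / 1027.4 ≈ 27979 m^3 (5 s.f.)

27979 m^3


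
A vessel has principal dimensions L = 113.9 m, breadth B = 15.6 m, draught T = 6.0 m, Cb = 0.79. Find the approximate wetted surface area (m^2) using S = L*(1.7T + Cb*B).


Formula: S = 1.7*L*T + V/T with V = Cb*L*B*T, i.e. S = L * (1.7*T + Cb*B)
Step 1 — 1.7*T = 1.7 * 6.0 = 10.2 m
Step 2 — Cb*B = 0.79 * 15.6 = 12.324 m
Step 3 — 1.7*T + Cb*B = 10.2 + 12.324 = 22.524 m
Step 4 — S = 113.9 * 22.524 ≈ 2565.5 m^2 (5 s.f.)

2565.5 m^2


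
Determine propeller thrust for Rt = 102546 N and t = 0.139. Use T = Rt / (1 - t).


Formula: T = Rt / (1 - t)
Step 1 — (1 - t) = 1 - 0.139 = 0.861
Step 2 — T = 102546 / 0.861 ≈ 119100 N (5 s.f.)

119100 N


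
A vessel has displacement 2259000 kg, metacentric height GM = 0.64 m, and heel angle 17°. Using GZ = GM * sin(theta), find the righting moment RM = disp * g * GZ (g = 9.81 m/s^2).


Formula: GZ = GM * sin(theta); RM = disp * g * GZ
Step 1 — GZ = 0.64 * sin(17°) = 0.64 * 0.292372 = 0.187118 m
Step 2 — RM = 2259000 * 9.81 * 0.187118 ≈ 4146700 N·m (5 s.f.)

4146700 N·m


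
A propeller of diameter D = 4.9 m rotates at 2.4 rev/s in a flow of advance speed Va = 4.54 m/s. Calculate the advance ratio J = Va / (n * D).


Formula: J = Va / (n * D)
Step 1 — n * D = 2.4 * 4.9 = 11.76
Step 2 — J = 4.54 / 11.76 ≈ 0.38605 (5 s.f.)

0.38605


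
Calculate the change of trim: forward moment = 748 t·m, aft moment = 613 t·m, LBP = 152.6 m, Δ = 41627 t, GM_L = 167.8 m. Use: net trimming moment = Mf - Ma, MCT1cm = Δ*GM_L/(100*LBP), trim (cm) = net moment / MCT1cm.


Formula: net trimming moment = Mf - Ma; MCT1cm = Δ*GM_L/(100*LBP); trim = net moment / MCT1cm
Step 1 — net trimming moment = 748 - 613 = 135 t·m
Step 2 — MCT1cm = 41627 * 167.8 / (100 * 152.6) = 457.7333 t·m/cm
Step 3 — trim = 135 / 457.7333 ≈ 0.29493 cm (5 s.f.)

0.29493 cm


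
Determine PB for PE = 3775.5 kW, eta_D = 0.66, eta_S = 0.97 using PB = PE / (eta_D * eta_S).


Formula: PB = PE / (eta_D * eta_S)
Step 1 — combined efficiency = eta_D * eta_S = 0.66 * 0.97 = 0.6402
Step 2 — PB = 3775.5 / 0.6402 ≈ 5897.4 kW (5 s.f.)

5897.4 kW


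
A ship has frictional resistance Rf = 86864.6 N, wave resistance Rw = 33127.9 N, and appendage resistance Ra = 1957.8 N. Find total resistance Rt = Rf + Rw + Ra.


Formula: Rt = Rf + Rw + Ra
Substituting: Rt = 86864.6 + 33127.9 + 1957.8
Result: Rt = 121950.3 N

121950.3 N


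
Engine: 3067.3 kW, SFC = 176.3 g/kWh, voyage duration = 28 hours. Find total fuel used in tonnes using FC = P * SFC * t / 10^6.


Formula: FC (tonnes) = P * SFC * t / 1,000,000
Step 1 — P * SFC * t = 3067.3 * 176.3 * 28 = 15141419.72 g
Step 2 — FC (tonnes) = 15141419.72 / 1,000,000 ≈ 15.141 tonnes (5 s.f.)

15.141 tonnes


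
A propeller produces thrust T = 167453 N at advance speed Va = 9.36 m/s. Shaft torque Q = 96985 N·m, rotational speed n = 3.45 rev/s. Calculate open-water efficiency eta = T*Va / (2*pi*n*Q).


Formula: eta = T * Va / (2 * pi * n * Q)
Step 1 — numerator = T * Va = 167453 * 9.36 = 1567360.08
Step 2 — 2 * pi * n = 2 * pi * 3.45 = 21.676989
Step 3 — denominator = 21.676989 * 96985 = 2102342.78
Step 4 — eta = 1567360.08 / 2102342.78 ≈ 0.74553 (5 s.f.)

0.74553


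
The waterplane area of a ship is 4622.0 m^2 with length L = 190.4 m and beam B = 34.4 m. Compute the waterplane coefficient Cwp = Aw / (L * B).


Formula: Cwp = Aw / (L * B)
Step 1 — L * B = 190.4 * 34.4 = 6549.76 m^2
Step 2 — Cwp = 4622.0 / 6549.76 ≈ 0.70567 (5 s.f.)

0.70567


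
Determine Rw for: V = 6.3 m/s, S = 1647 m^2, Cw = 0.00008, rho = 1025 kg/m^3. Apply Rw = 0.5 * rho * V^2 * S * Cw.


Formula: Rw = 0.5 * rho * V^2 * S * Cw
Step 1 — V^2 = 6.3^2 = 39.69
Step 2 — 0.5 * rho * V^2 = 0.5 * 1025 * 39.69 = 20341.125
Step 3 — Rw = 20341.125 * 1647 * 0.00008 ≈ 2680.1 N (5 s.f.)

2680.1 N


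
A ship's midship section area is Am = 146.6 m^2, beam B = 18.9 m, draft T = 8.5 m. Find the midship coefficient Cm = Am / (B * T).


Formula: Cm = Am / (B * T)
Step 1 — B * T = 18.9 * 8.5 = 160.65 m^2
Step 2 — Cm = 146.6 / 160.65 ≈ 0.91254 (5 s.f.)

0.91254


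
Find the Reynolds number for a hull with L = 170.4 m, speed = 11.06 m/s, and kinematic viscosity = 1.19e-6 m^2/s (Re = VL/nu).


Formula: Re = V * L / nu
Step 1 — V * L = 11.06 * 170.4 = 1884.624 m^2/s
Step 2 — Re = 1884.624 / 1.19e-6 = 1.58e+09

1.58e+09


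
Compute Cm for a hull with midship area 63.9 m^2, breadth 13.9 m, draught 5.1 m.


Formula: Cm = Am / (B * T)
Step 1 — B * T = 13.9 * 5.1 = 70.89 m^2
Step 2 — Cm = 63.9 / 70.89 ≈ 0.90140 (5 s.f.)

0.90140


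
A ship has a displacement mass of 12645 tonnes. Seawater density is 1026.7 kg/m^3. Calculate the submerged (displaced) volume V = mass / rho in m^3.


Formula: V = mass / rho
Step 1 — convert tonnes to kg: 12645 t * 1000 = 12645000 kg
Step 2 — V = 12645000 / 1026.7 ≈ 12316 m^3 (5 s.f.)

12316 m^3


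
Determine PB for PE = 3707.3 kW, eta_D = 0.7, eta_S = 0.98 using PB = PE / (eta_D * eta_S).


Formula: PB = PE / (eta_D * eta_S)
Step 1 — combined efficiency = eta_D * eta_S = 0.7 * 0.98 = 0.686
Step 2 — PB = 3707.3 / 0.686 ≈ 5404.2 kW (5 s.f.)

5404.2 kW


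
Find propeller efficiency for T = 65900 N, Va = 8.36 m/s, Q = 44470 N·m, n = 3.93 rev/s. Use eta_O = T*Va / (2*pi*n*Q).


Formula: eta = T * Va / (2 * pi * n * Q)
Step 1 — numerator = T * Va = 65900 * 8.36 = 550924.0
Step 2 — 2 * pi * n = 2 * pi * 3.93 = 24.692918
Step 3 — denominator = 24.692918 * 44470 = 1098094.06
Step 4 — eta = 550924.0 / 1098094.06 ≈ 0.50171 (5 s.f.)

0.50171


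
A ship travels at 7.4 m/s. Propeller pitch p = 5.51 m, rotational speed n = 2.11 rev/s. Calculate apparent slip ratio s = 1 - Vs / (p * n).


Formula: s = 1 - Vs / (p * n)
Step 1 — p * n = 5.51 * 2.11 = 11.6261
Step 2 — Vs / (p*n) = 7.4 / 11.6261 = 0.636499 (6 d.p.)
Step 3 — s = 1 - 0.636499 = 0.363501

0.363501


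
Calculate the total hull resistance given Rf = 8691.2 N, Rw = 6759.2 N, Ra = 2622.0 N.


Formula: Rt = Rf + Rw + Ra
Substituting: Rt = 8691.2 + 6759.2 + 2622.0
Result: Rt = 18072.4 N

18072.4 N


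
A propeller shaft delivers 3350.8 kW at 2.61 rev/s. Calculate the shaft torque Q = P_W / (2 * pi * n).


Formula: Q = P_W / (2 * pi * n)
Step 1 — P_W = 3350.8 kW * 1000 = 3350800.0 W
Step 2 — 2 * pi * n = 2 * pi * 2.61 = 16.399114
Step 3 — Q = 3350800.0 / 16.399114 ≈ 204330 N·m (5 s.f.)

204330 N·m


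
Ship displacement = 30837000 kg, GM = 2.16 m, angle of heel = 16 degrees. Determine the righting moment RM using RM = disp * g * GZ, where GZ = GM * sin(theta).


Formula: GZ = GM * sin(theta); RM = disp * g * GZ
Step 1 — GZ = 2.16 * sin(16°) = 2.16 * 0.275637 = 0.595376 m
Step 2 — RM = 30837000 * 9.81 * 0.595376 ≈ 180110000 N·m (5 s.f.)

180110000 N·m


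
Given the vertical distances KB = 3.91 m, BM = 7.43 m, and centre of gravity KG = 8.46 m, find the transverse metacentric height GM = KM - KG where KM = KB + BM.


Formula: GM = KB + BM - KG
Step 1 — KM = KB + BM = 3.91 + 7.43 = 11.34 m
Step 2 — GM = KM - KG = 11.34 - 8.46 = 2.88 m

2.88 m


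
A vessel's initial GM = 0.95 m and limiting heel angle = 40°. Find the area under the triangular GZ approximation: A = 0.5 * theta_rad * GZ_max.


Formula: GZ_max = GM * sin(theta); Area = 0.5 * theta_rad * GZ_max
Step 1 — GZ_max = 0.95 * sin(40°) = 0.95 * 0.642788 = 0.610649 m
Step 2 — theta_rad = 40 * pi/180 = 0.698132 rad
Step 3 — Area = 0.5 * 0.698132 * 0.610649 ≈ 0.21316 m·rad (5 s.f.)

0.21316 m·rad


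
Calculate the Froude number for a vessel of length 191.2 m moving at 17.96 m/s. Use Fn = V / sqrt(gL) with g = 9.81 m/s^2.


Formula: Fn = V / sqrt(g * L)
Step 1 — g * L = 9.81 * 191.2 = 1875.672
Step 2 — sqrt(g * L) = sqrt(1875.672) = 43.309029
Step 3 — Fn = 17.96 / 43.309029 ≈ 0.41469 (5 s.f.)

0.41469


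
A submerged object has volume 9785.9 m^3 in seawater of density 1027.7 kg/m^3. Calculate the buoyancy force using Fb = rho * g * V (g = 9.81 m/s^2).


Formula: Fb = rho * g * V
Substituting: Fb = 1027.7 * 9.81 * 9785.9
Intermediate: 1027.7 * 9.81 = 10081.737
Result: Fb = 10081.737 * 9785.9 ≈ 98659000 N (5 s.f.)

98659000 N


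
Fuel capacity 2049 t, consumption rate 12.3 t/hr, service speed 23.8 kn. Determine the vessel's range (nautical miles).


Formula: endurance = fuel / rate; range = endurance * speed
Step 1 — endurance = 2049 / 12.3 = 166.5854 hours
Step 2 — range = 166.5854 * 23.8 ≈ 3964.7 nautical miles (5 s.f.)

3964.7 NM


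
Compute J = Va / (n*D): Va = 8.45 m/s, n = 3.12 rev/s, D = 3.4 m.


Formula: J = Va / (n * D)
Step 1 — n * D = 3.12 * 3.4 = 10.608
Step 2 — J = 8.45 / 10.608 ≈ 0.79657 (5 s.f.)

0.79657


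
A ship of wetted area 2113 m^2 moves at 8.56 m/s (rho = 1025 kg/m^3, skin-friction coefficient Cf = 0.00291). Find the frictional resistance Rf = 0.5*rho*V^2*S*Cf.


Formula: Rf = 0.5 * rho * V^2 * S * Cf
Step 1 — V^2 = 8.56^2 = 73.2736
Step 2 — 0.5 * rho * V^2 = 0.5 * 1025 * 73.2736 = 37552.72
Step 3 — Rf = 37552.72 * 2113 * 0.00291 ≈ 230910 N (5 s.f.)

230910 N


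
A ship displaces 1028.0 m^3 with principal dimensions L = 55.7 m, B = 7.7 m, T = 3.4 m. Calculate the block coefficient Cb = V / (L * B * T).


Formula: Cb = V / (L * B * T)
Step 1 — L * B * T = 55.7 * 7.7 * 3.4 = 1458.226 m^3
Step 2 — Cb = 1028.0 / 1458.226 ≈ 0.70497 (5 s.f.)

0.70497


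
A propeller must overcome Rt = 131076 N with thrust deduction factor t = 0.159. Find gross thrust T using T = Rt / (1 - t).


Formula: T = Rt / (1 - t)
Step 1 — (1 - t) = 1 - 0.159 = 0.841
Step 2 — T = 131076 / 0.841 ≈ 155860 N (5 s.f.)

155860 N


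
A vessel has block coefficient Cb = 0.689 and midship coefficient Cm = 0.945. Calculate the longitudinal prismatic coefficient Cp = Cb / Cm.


Formula: Cp = Cb / Cm
Substituting: Cp = 0.689 / 0.945
Result: Cp ≈ 0.72910 (5 s.f.)

0.72910


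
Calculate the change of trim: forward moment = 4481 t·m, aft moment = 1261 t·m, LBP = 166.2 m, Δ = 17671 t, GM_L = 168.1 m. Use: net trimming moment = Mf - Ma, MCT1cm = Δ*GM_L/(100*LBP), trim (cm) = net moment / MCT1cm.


Formula: net trimming moment = Mf - Ma; MCT1cm = Δ*GM_L/(100*LBP); trim = net moment / MCT1cm
Step 1 — net trimming moment = 4481 - 1261 = 3220 t·m
Step 2 — MCT1cm = 17671 * 168.1 / (100 * 166.2) = 178.7302 t·m/cm
Step 3 — trim = 3220 / 178.7302 ≈ 18.016 cm (5 s.f.)

18.016 cm


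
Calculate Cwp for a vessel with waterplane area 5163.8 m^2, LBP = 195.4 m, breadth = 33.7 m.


Formula: Cwp = Aw / (L * B)
Step 1 — L * B = 195.4 * 33.7 = 6584.98 m^2
Step 2 — Cwp = 5163.8 / 6584.98 ≈ 0.78418 (5 s.f.)

0.78418


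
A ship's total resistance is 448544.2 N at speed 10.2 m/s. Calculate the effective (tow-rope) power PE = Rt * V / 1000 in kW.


Formula: PE = Rt * V / 1000 (kW)
Step 1 — PE (W) = 448544.2 * 10.2 = 4575150.84 W
Step 2 — PE (kW) = 4575150.84 / 1000 ≈ 4575.2 kW (5 s.f.)

4575.2 kW


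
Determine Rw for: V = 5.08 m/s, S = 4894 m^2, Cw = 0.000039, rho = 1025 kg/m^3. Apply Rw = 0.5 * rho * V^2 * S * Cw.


Formula: Rw = 0.5 * rho * V^2 * S * Cw
Step 1 — V^2 = 5.08^2 = 25.8064
Step 2 — 0.5 * rho * V^2 = 0.5 * 1025 * 25.8064 = 13225.78
Step 3 — Rw = 13225.78 * 4894 * 0.000039 ≈ 2524.4 N (5 s.f.)

2524.4 N


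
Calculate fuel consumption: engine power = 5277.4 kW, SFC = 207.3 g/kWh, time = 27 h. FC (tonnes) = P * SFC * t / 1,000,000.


Formula: FC (tonnes) = P * SFC * t / 1,000,000
Step 1 — P * SFC * t = 5277.4 * 207.3 * 27 = 29538135.54 g
Step 2 — FC (tonnes) = 29538135.54 / 1,000,000 ≈ 29.538 tonnes (5 s.f.)

29.538 tonnes


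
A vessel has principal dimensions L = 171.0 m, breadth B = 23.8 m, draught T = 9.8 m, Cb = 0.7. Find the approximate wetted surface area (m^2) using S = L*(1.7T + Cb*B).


Formula: S = 1.7*L*T + V/T with V = Cb*L*B*T, i.e. S = L * (1.7*T + Cb*B)
Step 1 — 1.7*T = 1.7 * 9.8 = 16.66 m
Step 2 — Cb*B = 0.7 * 23.8 = 16.66 m
Step 3 — 1.7*T + Cb*B = 16.66 + 16.66 = 33.32 m
Step 4 — S = 171.0 * 33.32 ≈ 5697.7 m^2 (5 s.f.)

5697.7 m^2


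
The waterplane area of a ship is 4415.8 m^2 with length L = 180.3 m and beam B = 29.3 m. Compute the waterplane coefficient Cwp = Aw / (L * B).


Formula: Cwp = Aw / (L * B)
Step 1 — L * B = 180.3 * 29.3 = 5282.79 m^2
Step 2 — Cwp = 4415.8 / 5282.79 ≈ 0.83588 (5 s.f.)

0.83588


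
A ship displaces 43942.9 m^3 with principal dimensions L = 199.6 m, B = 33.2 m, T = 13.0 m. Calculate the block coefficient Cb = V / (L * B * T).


Formula: Cb = V / (L * B * T)
Step 1 — L * B * T = 199.6 * 33.2 * 13.0 = 86147.36 m^3
Step 2 — Cb = 43942.9 / 86147.36 ≈ 0.51009 (5 s.f.)

0.51009


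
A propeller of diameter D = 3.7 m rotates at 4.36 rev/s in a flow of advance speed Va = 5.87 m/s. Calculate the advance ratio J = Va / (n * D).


Formula: J = Va / (n * D)
Step 1 — n * D = 4.36 * 3.7 = 16.132
Step 2 — J = 5.87 / 16.132 ≈ 0.36387 (5 s.f.)

0.36387


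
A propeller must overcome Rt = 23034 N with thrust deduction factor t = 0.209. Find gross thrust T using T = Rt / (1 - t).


Formula: T = Rt / (1 - t)
Step 1 — (1 - t) = 1 - 0.209 = 0.791
Step 2 — T = 23034 / 0.791 ≈ 29120 N (5 s.f.)

29120 N


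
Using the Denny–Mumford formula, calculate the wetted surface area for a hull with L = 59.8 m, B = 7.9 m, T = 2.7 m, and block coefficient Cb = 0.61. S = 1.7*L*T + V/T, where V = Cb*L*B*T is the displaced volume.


Formula: S = 1.7*L*T + V/T with V = Cb*L*B*T, i.e. S = L * (1.7*T + Cb*B)
Step 1 — 1.7*T = 1.7 * 2.7 = 4.59 m
Step 2 — Cb*B = 0.61 * 7.9 = 4.819 m
Step 3 — 1.7*T + Cb*B = 4.59 + 4.819 = 9.409 m
Step 4 — S = 59.8 * 9.409 ≈ 562.66 m^2 (5 s.f.)

562.66 m^2


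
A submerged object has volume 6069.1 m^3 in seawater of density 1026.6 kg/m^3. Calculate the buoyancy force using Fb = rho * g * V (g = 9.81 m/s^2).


Formula: Fb = rho * g * V
Substituting: Fb = 1026.6 * 9.81 * 6069.1
Intermediate: 1026.6 * 9.81 = 10070.946
Result: Fb = 10070.946 * 6069.1 ≈ 61122000 N (5 s.f.)

61122000 N
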